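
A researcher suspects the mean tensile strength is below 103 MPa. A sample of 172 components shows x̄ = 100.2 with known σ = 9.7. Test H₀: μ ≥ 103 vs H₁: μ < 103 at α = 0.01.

z = -3.786. Critical value: -2.33. Reject H₀.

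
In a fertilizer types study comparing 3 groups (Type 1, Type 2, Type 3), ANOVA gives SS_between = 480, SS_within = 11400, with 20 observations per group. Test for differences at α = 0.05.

df_between = 2, df_within = 57. F = MS_between/MS_within = 240.0/200.0 = 1.2. F_crit ≈ 3.159. Fail to reject H₀.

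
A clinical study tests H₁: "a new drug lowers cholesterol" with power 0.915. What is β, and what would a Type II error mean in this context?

β = 1 - power = 1 - 0.915 = 0.085. A Type II error is failing to reject H₀ when H₀ is false (false negative) — here, failing to conclude that a new drug lowers cholesterol when in fact it is true. Consequence: shelving an effective drug — patients miss out on a treatment that would have helped.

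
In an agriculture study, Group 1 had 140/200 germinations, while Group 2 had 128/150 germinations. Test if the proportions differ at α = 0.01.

p̂₁ = 0.7, p̂₂ = 0.853, pooled p̂ = 0.766. z = -3.352. Critical: ±2.576. Reject H₀.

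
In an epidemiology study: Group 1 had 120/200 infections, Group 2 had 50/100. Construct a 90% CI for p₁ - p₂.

p̂₁ = 0.6, p̂₂ = 0.5. Difference = 0.1. CI = (-0.0, 0.2)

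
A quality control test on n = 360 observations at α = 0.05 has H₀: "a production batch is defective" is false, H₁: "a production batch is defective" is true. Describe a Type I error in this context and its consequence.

Type I error: rejecting H₀ when it is true — concluding that a production batch is defective when in fact it is not. Consequence: scrapping a good batch — wasted material and cost for no reason.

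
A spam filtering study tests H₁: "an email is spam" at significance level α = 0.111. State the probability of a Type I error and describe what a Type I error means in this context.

P(Type I error) = α = 0.111. A Type I error is rejecting H₀ when H₀ is actually true (false positive) — here, concluding that an email is spam when in fact this is not the case. Consequence: a legitimate email is sent to the spam folder and the user misses it.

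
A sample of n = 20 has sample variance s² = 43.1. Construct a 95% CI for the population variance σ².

df = 19. χ²_{0.025} = 32.852, χ²_{0.975} = 8.907. CI for σ² = ((n-1)s²/χ²_{α/2}, (n-1)s²/χ²_{1-α/2}) = (19·43.1/32.852, 19·43.1/8.907) = (24.93, 91.94)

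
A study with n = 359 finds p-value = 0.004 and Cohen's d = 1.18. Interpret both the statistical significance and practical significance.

Statistically significant (p = 0.004 < 0.05). Cohen's d = 1.18 indicates a large effect size. Both statistical and practical significance should be considered.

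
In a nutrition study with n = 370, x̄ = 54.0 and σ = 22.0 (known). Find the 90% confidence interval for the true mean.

CI = x̄ ± z*(σ/√n) = 54.0 ± 1.645(22.0/√370) = 54.0 ± 1.88 = (52.12, 55.88)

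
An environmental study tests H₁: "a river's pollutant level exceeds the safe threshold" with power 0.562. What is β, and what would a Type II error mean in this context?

β = 1 - power = 1 - 0.562 = 0.438. A Type II error is failing to reject H₀ when H₀ is false (false negative) — here, failing to conclude that a river's pollutant level exceeds the safe threshold when in fact it is true. Consequence: allowing unsafe pollution to continue.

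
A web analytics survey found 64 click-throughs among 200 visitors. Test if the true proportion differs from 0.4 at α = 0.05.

p̂ = 0.32, p₀ = 0.4. z = (p̂ - p₀)/√(p₀(1-p₀)/n) = -2.309. Critical: ±1.96. Reject H₀.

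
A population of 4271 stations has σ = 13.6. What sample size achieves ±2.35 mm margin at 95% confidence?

Without FPC: n₀ = (1.96×13.6/2.35)² = 128.663. With FPC: n = n₀N/(n₀+N-1) = 124.9 → n = 125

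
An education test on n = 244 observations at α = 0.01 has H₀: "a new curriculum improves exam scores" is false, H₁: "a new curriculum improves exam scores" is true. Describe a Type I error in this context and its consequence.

Type I error: rejecting H₀ when it is true — concluding that a new curriculum improves exam scores when in fact it is not. Consequence: adopting a curriculum that gives no real benefit — disruption for nothing.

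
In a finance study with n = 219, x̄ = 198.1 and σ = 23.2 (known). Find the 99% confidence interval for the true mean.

CI = x̄ ± z*(σ/√n) = 198.1 ± 2.576(23.2/√219) = 198.1 ± 4.04 = (194.06, 202.14)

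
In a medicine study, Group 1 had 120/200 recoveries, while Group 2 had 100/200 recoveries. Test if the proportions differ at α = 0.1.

p̂₁ = 0.6, p̂₂ = 0.5, pooled p̂ = 0.55. z = 2.01. Critical: ±1.645. Reject H₀.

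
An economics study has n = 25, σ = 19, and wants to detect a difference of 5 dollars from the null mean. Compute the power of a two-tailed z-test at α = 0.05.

SE = σ/√n = 19/√25 = 3.8. Non-centrality λ = d/SE = 5/3.8 = 1.316. Power ≈ Φ(λ - z_{α/2}) = Φ(1.316 - 1.96) = Φ(-0.644) = 0.26.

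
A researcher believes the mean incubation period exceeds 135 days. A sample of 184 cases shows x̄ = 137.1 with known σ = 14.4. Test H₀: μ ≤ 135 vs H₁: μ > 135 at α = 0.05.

z = 1.978. Critical value: 1.645. Reject H₀.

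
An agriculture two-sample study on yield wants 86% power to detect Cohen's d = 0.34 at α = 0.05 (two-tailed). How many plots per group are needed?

z_{α/2} = 1.96, z_β = Φ⁻¹(0.86) = 1.08. For small effect (d = 0.34): n per group = 2(z_{α/2} + z_β)²/d² = 2(1.96 + 1.08)²/0.34² = 159.9 → 160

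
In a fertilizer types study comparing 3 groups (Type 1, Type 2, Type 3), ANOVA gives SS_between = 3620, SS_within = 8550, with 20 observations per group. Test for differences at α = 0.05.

df_between = 2, df_within = 57. F = MS_between/MS_within = 1810.0/150.0 = 12.067. F_crit ≈ 3.159. Reject H₀. At least one mean differs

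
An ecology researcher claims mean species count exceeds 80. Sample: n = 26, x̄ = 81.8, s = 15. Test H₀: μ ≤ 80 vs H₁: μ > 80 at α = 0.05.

t = (81.8 - 80)/(15/√26) = 0.612, df = 25. Critical t = 1.708. Fail to reject H₀.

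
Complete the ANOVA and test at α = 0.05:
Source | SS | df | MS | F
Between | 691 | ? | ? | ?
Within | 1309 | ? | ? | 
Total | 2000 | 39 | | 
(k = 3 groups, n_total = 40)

df_between = 2, df_within = 37. MS_between = 345.5, MS_within = 35.38. F = 9.766, F_crit ≈ 3.252. Reject H₀.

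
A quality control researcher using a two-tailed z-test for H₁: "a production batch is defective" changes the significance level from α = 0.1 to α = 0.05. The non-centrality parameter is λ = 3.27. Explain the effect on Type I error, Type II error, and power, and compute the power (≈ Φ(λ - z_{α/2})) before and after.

Decreasing α from 0.1 to 0.05:
• Type I error rate decreases (α is the Type I rate by definition).
• Critical value moves from z_{α/2} = 1.645 to 1.96, so power = Φ(λ - z_{α/2}) goes from Φ(3.27 - 1.645) = 0.948 to Φ(3.27 - 1.96) = 0.905.
• Type II error rate β = 1 - power therefore increases (0.052 → 0.095).
Appropriate when false positives are costly — here, scrapping a good batch — wasted material and cost for no reason.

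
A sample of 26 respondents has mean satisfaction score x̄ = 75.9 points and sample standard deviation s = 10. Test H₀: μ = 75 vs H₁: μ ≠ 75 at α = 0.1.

t = (x̄ - μ₀)/(s/√n) = (75.9 - 75)/(10/√26) = 0.459. df = 25, critical t = ±1.708. Fail to reject H₀.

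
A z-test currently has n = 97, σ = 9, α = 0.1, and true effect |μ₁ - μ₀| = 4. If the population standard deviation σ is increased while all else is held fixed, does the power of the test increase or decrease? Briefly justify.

Power decreases: a larger σ inflates the standard error σ/√n, pulling the sampling distribution under H₁ back toward the critical value.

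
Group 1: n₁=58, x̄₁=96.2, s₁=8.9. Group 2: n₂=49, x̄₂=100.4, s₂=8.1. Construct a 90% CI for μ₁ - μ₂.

Difference = -4.2. SE = √(8.9²/58 + 8.1²/49) = 1.645. CI = (-6.91, -1.49)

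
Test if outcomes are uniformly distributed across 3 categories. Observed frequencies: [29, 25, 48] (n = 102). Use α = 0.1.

Expected = 34 each. χ² = Σ(O-E)²/E = 8.882. df = 2, critical value = 4.605. Reject H₀.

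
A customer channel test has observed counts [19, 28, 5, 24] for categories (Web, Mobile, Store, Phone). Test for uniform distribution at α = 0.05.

Expected = 19 each. χ² = Σ(O-E)²/E = 15.895. df = 3, critical value = 7.815. Reject H₀.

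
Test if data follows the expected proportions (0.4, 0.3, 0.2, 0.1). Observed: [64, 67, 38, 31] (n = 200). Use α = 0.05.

Expected: [80.0, 60.0, 40.0, 20.0]. χ² = 10.167. df = 3, critical = 7.815. Reject H₀.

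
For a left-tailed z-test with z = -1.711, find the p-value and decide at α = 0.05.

p = P(Z < -1.711) = Φ(-1.711) ≈ 0.0435. Since p < 0.05, reject H₀ (significant) at α = 0.05.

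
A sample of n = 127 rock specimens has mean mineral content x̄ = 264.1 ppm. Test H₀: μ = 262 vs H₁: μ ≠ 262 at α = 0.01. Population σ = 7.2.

z = (x̄ - μ₀)/(σ/√n) = (264.1 - 262)/(7.2/√127) = 3.287. Critical value: ±2.576. Since |3.287| > 2.576, Reject H₀.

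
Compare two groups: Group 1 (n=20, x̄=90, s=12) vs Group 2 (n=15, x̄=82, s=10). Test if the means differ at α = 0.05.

Pooled sp = 11.2. t = 2.092, df = 33. Critical t = ±2.035. Reject H₀.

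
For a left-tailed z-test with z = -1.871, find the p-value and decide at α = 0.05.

p = P(Z < -1.871) = Φ(-1.871) ≈ 0.0307. Since p < 0.05, reject H₀ (significant) at α = 0.05.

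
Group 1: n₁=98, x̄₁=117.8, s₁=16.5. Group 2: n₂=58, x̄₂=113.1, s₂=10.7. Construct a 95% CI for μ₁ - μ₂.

Difference = 4.7. SE = √(16.5²/98 + 10.7²/58) = 2.18. CI = (0.43, 8.97)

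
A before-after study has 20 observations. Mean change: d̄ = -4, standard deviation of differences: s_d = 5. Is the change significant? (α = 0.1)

t = d̄/(s_d/√n) = -4/(5/√20) = -3.578. df = 19, critical t = ±1.729. Reject H₀.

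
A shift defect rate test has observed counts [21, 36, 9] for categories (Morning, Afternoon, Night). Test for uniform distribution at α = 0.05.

Expected = 22 each. χ² = Σ(O-E)²/E = 16.636. df = 2, critical value = 5.991. Reject H₀.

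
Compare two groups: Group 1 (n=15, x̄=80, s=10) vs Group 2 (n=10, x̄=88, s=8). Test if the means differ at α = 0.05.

Pooled sp = 9.27. t = -2.114, df = 23. Critical t = ±2.069. Reject H₀.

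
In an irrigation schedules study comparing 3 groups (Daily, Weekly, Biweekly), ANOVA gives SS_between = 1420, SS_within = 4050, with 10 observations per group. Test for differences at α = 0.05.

df_between = 2, df_within = 27. F = MS_between/MS_within = 710.0/150.0 = 4.733. F_crit ≈ 3.354. Reject H₀. At least one mean differs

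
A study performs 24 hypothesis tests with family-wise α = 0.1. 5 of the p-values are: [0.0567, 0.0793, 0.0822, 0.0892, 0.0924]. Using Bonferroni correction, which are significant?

Bonferroni α = 0.1/24 = 0.00417. None of the given p-values are significant.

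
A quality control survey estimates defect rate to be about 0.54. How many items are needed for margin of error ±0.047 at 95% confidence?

n = z²p(1-p)/E² = 1.96²×0.54×0.46/0.047² = 432.0 → n = 432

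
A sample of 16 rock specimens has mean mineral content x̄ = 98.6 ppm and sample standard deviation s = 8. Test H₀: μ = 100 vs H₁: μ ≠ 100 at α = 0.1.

t = (x̄ - μ₀)/(s/√n) = (98.6 - 100)/(8/√16) = -0.7. df = 15, critical t = ±1.753. Fail to reject H₀.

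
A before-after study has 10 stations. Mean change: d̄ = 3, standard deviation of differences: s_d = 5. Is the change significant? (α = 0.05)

t = d̄/(s_d/√n) = 3/(5/√10) = 1.897. df = 9, critical t = ±2.262. Fail to reject H₀.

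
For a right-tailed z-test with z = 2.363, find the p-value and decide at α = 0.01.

p = P(Z > 2.363) = 1 - Φ(2.363) ≈ 0.0091. Since p < 0.01, reject H₀ (significant) at α = 0.01.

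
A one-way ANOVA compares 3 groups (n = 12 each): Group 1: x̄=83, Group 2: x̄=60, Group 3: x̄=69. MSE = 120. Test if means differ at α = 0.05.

Grand mean = 70.67. SS_between = 3224.0, MS_between = 1612.0. F = 13.433, F_crit ≈ 3.285. Reject H₀.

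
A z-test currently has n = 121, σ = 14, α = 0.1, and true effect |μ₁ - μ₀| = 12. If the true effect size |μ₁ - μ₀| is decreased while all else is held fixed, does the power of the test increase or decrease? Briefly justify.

Power decreases: a smaller true effect decreases the non-centrality λ = |μ₁ - μ₀|/(σ/√n).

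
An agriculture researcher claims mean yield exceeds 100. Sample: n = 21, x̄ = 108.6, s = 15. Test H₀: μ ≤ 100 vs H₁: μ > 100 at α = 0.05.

t = (108.6 - 100)/(15/√21) = 2.627, df = 20. Critical t = 1.725. Reject H₀.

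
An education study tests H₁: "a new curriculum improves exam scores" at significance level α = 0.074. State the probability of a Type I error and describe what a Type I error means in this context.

P(Type I error) = α = 0.074. A Type I error is rejecting H₀ when H₀ is actually true (false positive) — here, concluding that a new curriculum improves exam scores when in fact this is not the case. Consequence: adopting a curriculum that gives no real benefit — disruption for nothing.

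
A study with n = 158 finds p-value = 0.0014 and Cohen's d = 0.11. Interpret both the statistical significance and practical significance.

Statistically significant (p = 0.0014 < 0.05). Cohen's d = 0.11 indicates a very small effect size. Both statistical and practical significance should be considered.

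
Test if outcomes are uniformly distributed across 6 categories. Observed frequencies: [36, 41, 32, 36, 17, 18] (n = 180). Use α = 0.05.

Expected = 30 each. χ² = Σ(O-E)²/E = 17.0. df = 5, critical value = 11.07. Reject H₀.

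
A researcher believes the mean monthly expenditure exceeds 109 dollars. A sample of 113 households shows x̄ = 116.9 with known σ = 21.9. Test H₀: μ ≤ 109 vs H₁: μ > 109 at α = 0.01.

z = 3.835. Critical value: 2.33. Reject H₀.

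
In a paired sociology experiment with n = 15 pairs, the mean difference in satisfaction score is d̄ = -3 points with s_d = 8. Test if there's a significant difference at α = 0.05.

t = d̄/(s_d/√n) = -3/(8/√15) = -1.452. df = 14, critical t = ±2.145. Fail to reject H₀.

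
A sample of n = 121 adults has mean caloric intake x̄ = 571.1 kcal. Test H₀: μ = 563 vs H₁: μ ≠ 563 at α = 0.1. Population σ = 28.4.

z = (x̄ - μ₀)/(σ/√n) = (571.1 - 563)/(28.4/√121) = 3.137. Critical value: ±1.645. Since |3.137| > 1.645, Reject H₀.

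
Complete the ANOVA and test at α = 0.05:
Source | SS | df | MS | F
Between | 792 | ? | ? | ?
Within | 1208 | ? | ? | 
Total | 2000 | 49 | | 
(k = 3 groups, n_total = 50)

df_between = 2, df_within = 47. MS_between = 396.0, MS_within = 25.7. F = 15.407, F_crit ≈ 3.195. Reject H₀.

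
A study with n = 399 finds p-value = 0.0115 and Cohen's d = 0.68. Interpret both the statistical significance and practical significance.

Statistically significant (p = 0.0115 < 0.05). Cohen's d = 0.68 indicates a medium effect size. Both statistical and practical significance should be considered.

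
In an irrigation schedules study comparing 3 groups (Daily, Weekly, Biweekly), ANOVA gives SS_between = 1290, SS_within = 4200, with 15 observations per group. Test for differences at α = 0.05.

df_between = 2, df_within = 42. F = MS_between/MS_within = 645.0/100.0 = 6.45. F_crit ≈ 3.22. Reject H₀. At least one mean differs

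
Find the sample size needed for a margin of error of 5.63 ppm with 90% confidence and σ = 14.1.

n = (z*σ/E)² = (1.645×14.1/5.63)² = 17.0 → n = 17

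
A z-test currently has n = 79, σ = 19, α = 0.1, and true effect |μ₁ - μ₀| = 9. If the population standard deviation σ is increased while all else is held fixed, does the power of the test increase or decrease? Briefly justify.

Power decreases: a larger σ inflates the standard error σ/√n, pulling the sampling distribution under H₁ back toward the critical value.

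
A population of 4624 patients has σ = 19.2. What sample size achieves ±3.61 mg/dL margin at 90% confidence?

Without FPC: n₀ = (1.645×19.2/3.61)² = 76.546. With FPC: n = n₀N/(n₀+N-1) = 75.3 → n = 76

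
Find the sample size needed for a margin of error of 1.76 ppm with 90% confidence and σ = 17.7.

n = (z*σ/E)² = (1.645×17.7/1.76)² = 273.7 → n = 274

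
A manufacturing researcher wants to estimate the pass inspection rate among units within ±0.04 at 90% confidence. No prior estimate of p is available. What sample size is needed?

Conservative approach: use p = 0.5 (maximizes p(1-p) = 0.25). n = z²(0.25)/E² = 1.645²×0.25/0.04² = 422.8 → n = 423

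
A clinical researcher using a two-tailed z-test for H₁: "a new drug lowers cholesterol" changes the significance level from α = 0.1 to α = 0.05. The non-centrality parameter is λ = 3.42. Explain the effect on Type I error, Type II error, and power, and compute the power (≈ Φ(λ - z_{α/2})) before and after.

Decreasing α from 0.1 to 0.05:
• Type I error rate decreases (α is the Type I rate by definition).
• Critical value moves from z_{α/2} = 1.645 to 1.96, so power = Φ(λ - z_{α/2}) goes from Φ(3.42 - 1.645) = 0.962 to Φ(3.42 - 1.96) = 0.928.
• Type II error rate β = 1 - power therefore increases (0.038 → 0.072).
Appropriate when false positives are costly — here, approving an ineffective drug — patients take a useless medication and may skip effective alternatives.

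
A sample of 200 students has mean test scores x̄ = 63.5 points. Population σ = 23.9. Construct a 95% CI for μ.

CI = x̄ ± z*(σ/√n) = 63.5 ± 1.96(23.9/√200) = 63.5 ± 3.31 = (60.19, 66.81)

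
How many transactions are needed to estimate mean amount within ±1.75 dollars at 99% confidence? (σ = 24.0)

n = (z*σ/E)² = (2.576×24.0/1.75)² = 1248.1 → n = 1249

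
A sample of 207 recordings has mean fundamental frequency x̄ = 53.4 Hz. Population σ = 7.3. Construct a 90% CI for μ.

CI = x̄ ± z*(σ/√n) = 53.4 ± 1.645(7.3/√207) = 53.4 ± 0.83 = (52.57, 54.23)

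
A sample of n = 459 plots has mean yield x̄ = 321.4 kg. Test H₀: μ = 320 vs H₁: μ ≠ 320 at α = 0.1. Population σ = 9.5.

z = (x̄ - μ₀)/(σ/√n) = (321.4 - 320)/(9.5/√459) = 3.157. Critical value: ±1.645. Since |3.157| > 1.645, Reject H₀.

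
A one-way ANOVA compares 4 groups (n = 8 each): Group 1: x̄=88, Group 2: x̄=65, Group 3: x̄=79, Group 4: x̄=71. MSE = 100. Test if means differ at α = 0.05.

Grand mean = 75.75. SS_between = 2390.0, MS_between = 796.67. F = 7.967, F_crit ≈ 2.947. Reject H₀.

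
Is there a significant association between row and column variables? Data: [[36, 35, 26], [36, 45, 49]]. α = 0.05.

χ² = 3.582. df = 2, critical = 5.991. Fail to reject H₀. No evidence of dependence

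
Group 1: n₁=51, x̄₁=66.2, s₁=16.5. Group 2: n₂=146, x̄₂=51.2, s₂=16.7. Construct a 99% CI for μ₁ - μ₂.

Difference = 15.0. SE = √(16.5²/51 + 16.7²/146) = 2.692. CI = (8.06, 21.94)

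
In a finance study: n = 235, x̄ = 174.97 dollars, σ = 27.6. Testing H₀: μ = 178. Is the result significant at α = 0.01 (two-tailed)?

z = (174.97 - 178)/(27.6/√235) = -1.683. Since |z| ≤ 2.576, not significant at α = 0.01.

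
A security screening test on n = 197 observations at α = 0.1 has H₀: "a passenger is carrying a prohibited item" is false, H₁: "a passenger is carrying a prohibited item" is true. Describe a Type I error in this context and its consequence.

Type I error: rejecting H₀ when it is true — concluding that a passenger is carrying a prohibited item when in fact it is not. Consequence: detaining an innocent passenger — delay and inconvenience.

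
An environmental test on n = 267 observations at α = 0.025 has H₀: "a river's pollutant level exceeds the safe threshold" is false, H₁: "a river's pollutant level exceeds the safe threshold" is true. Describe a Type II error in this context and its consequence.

Type II error: failing to reject H₀ when it is false — concluding that a river's pollutant level exceeds the safe threshold is not supported when in fact it is. Consequence: allowing unsafe pollution to continue.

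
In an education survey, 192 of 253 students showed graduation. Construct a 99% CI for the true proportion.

p̂ = 0.759. CI = p̂ ± z*√(p̂(1-p̂)/n) = (0.69, 0.828)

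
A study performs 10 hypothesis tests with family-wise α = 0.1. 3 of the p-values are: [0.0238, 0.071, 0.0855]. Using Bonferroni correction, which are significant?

Bonferroni α = 0.1/10 = 0.01. None of the given p-values are significant.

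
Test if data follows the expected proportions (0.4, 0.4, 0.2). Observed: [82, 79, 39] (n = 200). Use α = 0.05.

Expected: [80.0, 80.0, 40.0]. χ² = 0.088. df = 2, critical = 5.991. Fail to reject H₀.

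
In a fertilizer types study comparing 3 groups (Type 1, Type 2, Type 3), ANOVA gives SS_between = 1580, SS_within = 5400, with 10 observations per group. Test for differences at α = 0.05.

df_between = 2, df_within = 27. F = MS_between/MS_within = 790.0/200.0 = 3.95. F_crit ≈ 3.354. Reject H₀. At least one mean differs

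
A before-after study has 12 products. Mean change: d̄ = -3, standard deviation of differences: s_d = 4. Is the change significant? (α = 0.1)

t = d̄/(s_d/√n) = -3/(4/√12) = -2.598. df = 11, critical t = ±1.796. Reject H₀.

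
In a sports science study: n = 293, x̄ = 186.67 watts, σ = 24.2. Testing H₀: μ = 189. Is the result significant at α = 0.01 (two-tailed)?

z = (186.67 - 189)/(24.2/√293) = -1.648. Since |z| ≤ 2.576, not significant at α = 0.01.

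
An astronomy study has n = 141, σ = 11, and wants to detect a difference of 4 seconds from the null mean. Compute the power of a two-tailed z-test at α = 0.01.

SE = σ/√n = 11/√141 = 0.926. Non-centrality λ = d/SE = 4/0.926 = 4.318. Power ≈ Φ(λ - z_{α/2}) = Φ(4.318 - 2.576) = Φ(1.742) = 0.959.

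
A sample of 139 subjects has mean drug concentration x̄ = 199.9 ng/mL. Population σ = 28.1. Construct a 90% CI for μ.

CI = x̄ ± z*(σ/√n) = 199.9 ± 1.645(28.1/√139) = 199.9 ± 3.92 = (195.98, 203.82)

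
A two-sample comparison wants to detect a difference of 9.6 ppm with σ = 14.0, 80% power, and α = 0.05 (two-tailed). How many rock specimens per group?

n per group = 2(z_α/2 + z_β)²σ²/d² = 2×(1.96 + 0.84)²×14.0²/9.6² = 33.3 → n = 34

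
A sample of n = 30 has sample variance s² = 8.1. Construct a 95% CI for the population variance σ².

df = 29. χ²_{0.025} = 45.722, χ²_{0.975} = 16.047. CI for σ² = ((n-1)s²/χ²_{α/2}, (n-1)s²/χ²_{1-α/2}) = (29·8.1/45.722, 29·8.1/16.047) = (5.14, 14.64)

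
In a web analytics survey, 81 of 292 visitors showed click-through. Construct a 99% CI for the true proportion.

p̂ = 0.277. CI = p̂ ± z*√(p̂(1-p̂)/n) = (0.21, 0.345)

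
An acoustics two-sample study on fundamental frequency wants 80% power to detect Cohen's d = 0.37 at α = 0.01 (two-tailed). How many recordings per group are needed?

z_{α/2} = 2.576, z_β = Φ⁻¹(0.8) = 0.842. For small effect (d = 0.37): n per group = 2(z_{α/2} + z_β)²/d² = 2(2.576 + 0.842)²/0.37² = 170.7 → 171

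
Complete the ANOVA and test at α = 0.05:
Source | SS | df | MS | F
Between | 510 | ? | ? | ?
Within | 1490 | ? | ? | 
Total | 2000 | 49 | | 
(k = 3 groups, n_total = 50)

df_between = 2, df_within = 47. MS_between = 255.0, MS_within = 31.7. F = 8.044, F_crit ≈ 3.195. Reject H₀.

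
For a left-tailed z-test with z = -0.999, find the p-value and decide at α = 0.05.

p = P(Z < -0.999) = Φ(-0.999) ≈ 0.1589. Since p ≥ 0.05, fail to reject H₀ (not significant) at α = 0.05.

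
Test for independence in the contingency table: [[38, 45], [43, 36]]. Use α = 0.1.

χ² = 1.211. df = 1, critical = 2.706. Fail to reject H₀. No evidence of dependence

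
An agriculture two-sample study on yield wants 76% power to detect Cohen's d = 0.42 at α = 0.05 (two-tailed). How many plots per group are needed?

z_{α/2} = 1.96, z_β = Φ⁻¹(0.76) = 0.706. For small effect (d = 0.42): n per group = 2(z_{α/2} + z_β)²/d² = 2(1.96 + 0.706)²/0.42² = 80.6 → 81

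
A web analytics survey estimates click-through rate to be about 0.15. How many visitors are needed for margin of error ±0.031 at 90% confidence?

n = z²p(1-p)/E² = 1.645²×0.15×0.85/0.031² = 359.02 → n = 360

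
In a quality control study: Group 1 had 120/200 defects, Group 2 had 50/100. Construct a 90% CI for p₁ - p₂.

p̂₁ = 0.6, p̂₂ = 0.5. Difference = 0.1. CI = (-0.0, 0.2)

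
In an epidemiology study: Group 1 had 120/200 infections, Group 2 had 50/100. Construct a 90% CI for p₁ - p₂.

p̂₁ = 0.6, p̂₂ = 0.5. Difference = 0.1. CI = (-0.0, 0.2)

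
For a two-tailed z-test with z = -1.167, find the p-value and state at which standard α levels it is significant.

p = 2·P(Z > |-1.167|) = 2·(1 - Φ(1.167)) ≈ 0.2432. Not significant at any standard level.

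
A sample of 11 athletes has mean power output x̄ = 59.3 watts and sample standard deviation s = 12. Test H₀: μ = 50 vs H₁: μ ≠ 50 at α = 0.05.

t = (x̄ - μ₀)/(s/√n) = (59.3 - 50)/(12/√11) = 2.57. df = 10, critical t = ±2.228. Reject H₀.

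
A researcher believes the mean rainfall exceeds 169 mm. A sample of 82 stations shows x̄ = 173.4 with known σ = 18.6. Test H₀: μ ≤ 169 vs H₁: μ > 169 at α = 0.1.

z = 2.142. Critical value: 1.28. Reject H₀.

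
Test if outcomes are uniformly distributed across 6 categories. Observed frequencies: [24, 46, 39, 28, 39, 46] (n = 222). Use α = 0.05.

Expected = 37 each. χ² = Σ(O-E)²/E = 11.351. df = 5, critical value = 11.07. Reject H₀.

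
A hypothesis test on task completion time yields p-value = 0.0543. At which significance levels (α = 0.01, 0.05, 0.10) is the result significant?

p = 0.0543. Significant at: α = 0.1.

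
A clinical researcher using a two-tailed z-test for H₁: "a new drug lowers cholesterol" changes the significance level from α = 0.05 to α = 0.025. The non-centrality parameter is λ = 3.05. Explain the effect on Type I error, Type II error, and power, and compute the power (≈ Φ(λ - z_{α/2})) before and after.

Decreasing α from 0.05 to 0.025:
• Type I error rate decreases (α is the Type I rate by definition).
• Critical value moves from z_{α/2} = 1.96 to 2.241, so power = Φ(λ - z_{α/2}) goes from Φ(3.05 - 1.96) = 0.862 to Φ(3.05 - 2.241) = 0.791.
• Type II error rate β = 1 - power therefore increases (0.138 → 0.209).
Appropriate when false positives are costly — here, approving an ineffective drug — patients take a useless medication and may skip effective alternatives.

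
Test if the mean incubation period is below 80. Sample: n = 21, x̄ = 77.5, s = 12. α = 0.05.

t = (77.5 - 80)/(12/√21) = -0.955, df = 20. Critical t = -1.725. Fail to reject H₀.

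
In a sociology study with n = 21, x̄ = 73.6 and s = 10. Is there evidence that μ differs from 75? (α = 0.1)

t = (x̄ - μ₀)/(s/√n) = (73.6 - 75)/(10/√21) = -0.642. df = 20, critical t = ±1.725. Fail to reject H₀.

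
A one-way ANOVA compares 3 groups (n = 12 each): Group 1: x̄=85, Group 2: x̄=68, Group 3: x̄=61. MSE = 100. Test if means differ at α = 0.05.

Grand mean = 71.33. SS_between = 3656.0, MS_between = 1828.0. F = 18.28, F_crit ≈ 3.285. Reject H₀.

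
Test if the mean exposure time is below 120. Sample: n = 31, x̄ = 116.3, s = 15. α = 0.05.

t = (116.3 - 120)/(15/√31) = -1.373, df = 30. Critical t = -1.697. Fail to reject H₀.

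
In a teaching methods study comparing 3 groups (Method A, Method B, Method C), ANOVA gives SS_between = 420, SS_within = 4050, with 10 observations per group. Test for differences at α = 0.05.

df_between = 2, df_within = 27. F = MS_between/MS_within = 210.0/150.0 = 1.4. F_crit ≈ 3.354. Fail to reject H₀.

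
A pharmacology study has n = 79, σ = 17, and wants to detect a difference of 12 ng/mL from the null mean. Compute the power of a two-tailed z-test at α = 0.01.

SE = σ/√n = 17/√79 = 1.913. Non-centrality λ = d/SE = 12/1.913 = 6.274. Power ≈ Φ(λ - z_{α/2}) = Φ(6.274 - 2.576) = Φ(3.698) = 1.0.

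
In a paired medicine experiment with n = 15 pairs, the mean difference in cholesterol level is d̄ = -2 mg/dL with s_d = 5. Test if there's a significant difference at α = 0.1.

t = d̄/(s_d/√n) = -2/(5/√15) = -1.549. df = 14, critical t = ±1.761. Fail to reject H₀.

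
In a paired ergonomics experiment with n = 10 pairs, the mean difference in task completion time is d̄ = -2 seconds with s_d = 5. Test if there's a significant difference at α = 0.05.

t = d̄/(s_d/√n) = -2/(5/√10) = -1.265. df = 9, critical t = ±2.262. Fail to reject H₀.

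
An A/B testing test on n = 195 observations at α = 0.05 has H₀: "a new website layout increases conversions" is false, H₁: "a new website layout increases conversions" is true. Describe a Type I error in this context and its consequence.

Type I error: rejecting H₀ when it is true — concluding that a new website layout increases conversions when in fact it is not. Consequence: rolling out a layout that doesn't actually help — wasted engineering effort.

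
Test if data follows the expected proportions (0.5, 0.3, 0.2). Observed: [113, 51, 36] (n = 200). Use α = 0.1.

Expected: [100.0, 60.0, 40.0]. χ² = 3.44. df = 2, critical = 4.605. Fail to reject H₀.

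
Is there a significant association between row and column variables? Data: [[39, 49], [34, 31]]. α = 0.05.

χ² = 0.957. df = 1, critical = 3.841. Fail to reject H₀. No evidence of dependence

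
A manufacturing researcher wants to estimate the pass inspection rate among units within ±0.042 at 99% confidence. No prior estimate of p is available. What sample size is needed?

Conservative approach: use p = 0.5 (maximizes p(1-p) = 0.25). n = z²(0.25)/E² = 2.576²×0.25/0.042² = 940.4 → n = 941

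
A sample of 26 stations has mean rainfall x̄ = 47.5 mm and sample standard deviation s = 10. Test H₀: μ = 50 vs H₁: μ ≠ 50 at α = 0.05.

t = (x̄ - μ₀)/(s/√n) = (47.5 - 50)/(10/√26) = -1.275. df = 25, critical t = ±2.06. Fail to reject H₀.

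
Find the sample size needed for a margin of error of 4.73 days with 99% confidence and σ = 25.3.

n = (z*σ/E)² = (2.576×25.3/4.73)² = 189.8 → n = 190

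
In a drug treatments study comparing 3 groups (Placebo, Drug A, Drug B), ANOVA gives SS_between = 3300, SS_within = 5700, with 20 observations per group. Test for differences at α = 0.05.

df_between = 2, df_within = 57. F = MS_between/MS_within = 1650.0/100.0 = 16.5. F_crit ≈ 3.159. Reject H₀. At least one mean differs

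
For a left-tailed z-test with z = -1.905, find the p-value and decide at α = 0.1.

p = P(Z < -1.905) = Φ(-1.905) ≈ 0.0284. Since p < 0.1, reject H₀ (significant) at α = 0.1.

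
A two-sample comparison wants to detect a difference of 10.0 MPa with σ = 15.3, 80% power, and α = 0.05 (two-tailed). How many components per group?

n per group = 2(z_α/2 + z_β)²σ²/d² = 2×(1.96 + 0.84)²×15.3²/10.0² = 36.7 → n = 37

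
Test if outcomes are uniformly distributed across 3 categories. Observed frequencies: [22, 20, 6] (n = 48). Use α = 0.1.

Expected = 16 each. χ² = Σ(O-E)²/E = 9.5. df = 2, critical value = 4.605. Reject H₀.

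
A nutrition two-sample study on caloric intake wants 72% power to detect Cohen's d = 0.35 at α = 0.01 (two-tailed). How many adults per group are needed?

z_{α/2} = 2.576, z_β = Φ⁻¹(0.72) = 0.583. For small effect (d = 0.35): n per group = 2(z_{α/2} + z_β)²/d² = 2(2.576 + 0.583)²/0.35² = 162.9 → 163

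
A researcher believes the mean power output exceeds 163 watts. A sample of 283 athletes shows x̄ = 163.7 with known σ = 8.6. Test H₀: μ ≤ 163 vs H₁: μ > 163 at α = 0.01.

z = 1.369. Critical value: 2.33. Fail to reject H₀.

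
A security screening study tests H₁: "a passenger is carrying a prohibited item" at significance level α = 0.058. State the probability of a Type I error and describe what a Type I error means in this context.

P(Type I error) = α = 0.058. A Type I error is rejecting H₀ when H₀ is actually true (false positive) — here, concluding that a passenger is carrying a prohibited item when in fact this is not the case. Consequence: detaining an innocent passenger — delay and inconvenience.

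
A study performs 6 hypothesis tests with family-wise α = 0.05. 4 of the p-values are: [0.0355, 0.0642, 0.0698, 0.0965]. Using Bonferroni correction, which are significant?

Bonferroni α = 0.05/6 = 0.00833. None of the given p-values are significant.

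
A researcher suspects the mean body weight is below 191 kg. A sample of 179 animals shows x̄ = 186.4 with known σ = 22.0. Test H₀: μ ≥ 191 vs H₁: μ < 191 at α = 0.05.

z = -2.797. Critical value: -1.645. Reject H₀.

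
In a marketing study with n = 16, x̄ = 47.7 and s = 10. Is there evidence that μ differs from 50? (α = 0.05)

t = (x̄ - μ₀)/(s/√n) = (47.7 - 50)/(10/√16) = -0.92. df = 15, critical t = ±2.131. Fail to reject H₀.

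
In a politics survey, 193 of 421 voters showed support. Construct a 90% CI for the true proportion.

p̂ = 0.458. CI = p̂ ± z*√(p̂(1-p̂)/n) = (0.418, 0.498)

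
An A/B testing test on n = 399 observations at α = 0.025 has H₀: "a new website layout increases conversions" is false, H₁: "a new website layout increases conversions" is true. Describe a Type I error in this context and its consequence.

Type I error: rejecting H₀ when it is true — concluding that a new website layout increases conversions when in fact it is not. Consequence: rolling out a layout that doesn't actually help — wasted engineering effort.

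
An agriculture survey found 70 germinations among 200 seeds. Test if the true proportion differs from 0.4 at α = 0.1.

p̂ = 0.35, p₀ = 0.4. z = (p̂ - p₀)/√(p₀(1-p₀)/n) = -1.443. Critical: ±1.645. Fail to reject H₀.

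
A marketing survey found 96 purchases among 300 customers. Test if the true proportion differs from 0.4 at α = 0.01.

p̂ = 0.32, p₀ = 0.4. z = (p̂ - p₀)/√(p₀(1-p₀)/n) = -2.828. Critical: ±2.576. Reject H₀.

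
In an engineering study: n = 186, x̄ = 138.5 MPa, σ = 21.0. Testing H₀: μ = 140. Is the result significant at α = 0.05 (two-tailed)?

z = (138.5 - 140)/(21.0/√186) = -0.974. Since |z| ≤ 1.96, not significant at α = 0.05.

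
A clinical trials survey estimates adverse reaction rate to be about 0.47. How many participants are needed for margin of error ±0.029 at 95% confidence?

n = z²p(1-p)/E² = 1.96²×0.47×0.53/0.029² = 1137.9 → n = 1138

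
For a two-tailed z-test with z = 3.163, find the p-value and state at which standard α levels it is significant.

p = 2·P(Z > |3.163|) = 2·(1 - Φ(3.163)) ≈ 0.0016. Significant at α = 0.1; Significant at α = 0.05; Significant at α = 0.01.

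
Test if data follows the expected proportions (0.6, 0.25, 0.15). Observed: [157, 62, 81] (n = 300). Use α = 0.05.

Expected: [180.0, 75.0, 45.0]. χ² = 33.992. df = 2, critical = 5.991. Reject H₀.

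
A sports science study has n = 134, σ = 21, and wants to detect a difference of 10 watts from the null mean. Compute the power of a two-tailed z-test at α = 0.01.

SE = σ/√n = 21/√134 = 1.814. Non-centrality λ = d/SE = 10/1.814 = 5.512. Power ≈ Φ(λ - z_{α/2}) = Φ(5.512 - 2.576) = Φ(2.936) = 0.998.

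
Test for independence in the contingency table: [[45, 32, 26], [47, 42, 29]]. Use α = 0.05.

χ² = 0.543. df = 2, critical = 5.991. Fail to reject H₀. No evidence of dependence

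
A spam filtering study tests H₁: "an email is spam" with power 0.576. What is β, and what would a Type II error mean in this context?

β = 1 - power = 1 - 0.576 = 0.424. A Type II error is failing to reject H₀ when H₀ is false (false negative) — here, failing to conclude that an email is spam when in fact it is true. Consequence: a spam email lands in the inbox.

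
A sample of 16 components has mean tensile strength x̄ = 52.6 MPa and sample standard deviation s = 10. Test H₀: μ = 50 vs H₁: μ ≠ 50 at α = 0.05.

t = (x̄ - μ₀)/(s/√n) = (52.6 - 50)/(10/√16) = 1.04. df = 15, critical t = ±2.131. Fail to reject H₀.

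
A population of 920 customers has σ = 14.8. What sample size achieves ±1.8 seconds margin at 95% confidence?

Without FPC: n₀ = (1.96×14.8/1.8)² = 259.711. With FPC: n = n₀N/(n₀+N-1) = 202.7 → n = 203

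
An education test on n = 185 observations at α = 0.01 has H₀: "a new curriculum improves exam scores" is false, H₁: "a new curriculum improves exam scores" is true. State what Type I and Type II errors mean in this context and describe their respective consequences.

Type I (false positive): concluding that a new curriculum improves exam scores when it is not — adopting a curriculum that gives no real benefit — disruption for nothing. Type II (false negative): failing to conclude that a new curriculum improves exam scores when it is — keeping the old curriculum when the new one would have helped students. Which is costlier depends on domain priorities and is a judgement call rather than a statistical fact.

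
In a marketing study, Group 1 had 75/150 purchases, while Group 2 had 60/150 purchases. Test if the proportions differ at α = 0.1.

p̂₁ = 0.5, p̂₂ = 0.4, pooled p̂ = 0.45. z = 1.741. Critical: ±1.645. Reject H₀.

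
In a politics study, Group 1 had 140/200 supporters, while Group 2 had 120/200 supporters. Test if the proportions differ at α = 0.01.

p̂₁ = 0.7, p̂₂ = 0.6, pooled p̂ = 0.65. z = 2.097. Critical: ±2.576. Fail to reject H₀.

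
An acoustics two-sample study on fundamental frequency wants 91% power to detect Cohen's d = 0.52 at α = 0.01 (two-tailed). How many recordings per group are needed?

z_{α/2} = 2.576, z_β = Φ⁻¹(0.91) = 1.341. For medium effect (d = 0.52): n per group = 2(z_{α/2} + z_β)²/d² = 2(2.576 + 1.341)²/0.52² = 113.5 → 114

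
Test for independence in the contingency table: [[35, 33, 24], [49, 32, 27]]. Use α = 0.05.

χ² = 1.253. df = 2, critical = 5.991. Fail to reject H₀. No evidence of dependence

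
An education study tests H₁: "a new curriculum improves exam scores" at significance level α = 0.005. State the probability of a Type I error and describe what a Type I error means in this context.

P(Type I error) = α = 0.005. A Type I error is rejecting H₀ when H₀ is actually true (false positive) — here, concluding that a new curriculum improves exam scores when in fact this is not the case. Consequence: adopting a curriculum that gives no real benefit — disruption for nothing.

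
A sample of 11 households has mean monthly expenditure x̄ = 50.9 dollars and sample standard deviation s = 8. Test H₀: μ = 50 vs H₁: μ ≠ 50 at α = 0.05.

t = (x̄ - μ₀)/(s/√n) = (50.9 - 50)/(8/√11) = 0.373. df = 10, critical t = ±2.228. Fail to reject H₀.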